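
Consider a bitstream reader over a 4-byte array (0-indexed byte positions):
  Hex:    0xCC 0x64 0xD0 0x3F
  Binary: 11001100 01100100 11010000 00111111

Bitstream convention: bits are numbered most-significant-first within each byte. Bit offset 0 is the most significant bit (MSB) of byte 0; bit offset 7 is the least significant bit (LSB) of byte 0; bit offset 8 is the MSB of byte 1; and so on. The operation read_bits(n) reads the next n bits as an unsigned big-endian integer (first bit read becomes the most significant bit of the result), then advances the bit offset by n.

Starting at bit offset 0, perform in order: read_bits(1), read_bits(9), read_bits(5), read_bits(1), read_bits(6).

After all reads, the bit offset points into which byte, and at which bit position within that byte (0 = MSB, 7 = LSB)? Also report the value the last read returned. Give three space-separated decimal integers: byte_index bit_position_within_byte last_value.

Read 1: bits[0:1] width=1 -> value=1 (bin 1); offset now 1 = byte 0 bit 1; 31 bits remain
Read 2: bits[1:10] width=9 -> value=305 (bin 100110001); offset now 10 = byte 1 bit 2; 22 bits remain
Read 3: bits[10:15] width=5 -> value=18 (bin 10010); offset now 15 = byte 1 bit 7; 17 bits remain
Read 4: bits[15:16] width=1 -> value=0 (bin 0); offset now 16 = byte 2 bit 0; 16 bits remain
Read 5: bits[16:22] width=6 -> value=52 (bin 110100); offset now 22 = byte 2 bit 6; 10 bits remain

Answer: 2 6 52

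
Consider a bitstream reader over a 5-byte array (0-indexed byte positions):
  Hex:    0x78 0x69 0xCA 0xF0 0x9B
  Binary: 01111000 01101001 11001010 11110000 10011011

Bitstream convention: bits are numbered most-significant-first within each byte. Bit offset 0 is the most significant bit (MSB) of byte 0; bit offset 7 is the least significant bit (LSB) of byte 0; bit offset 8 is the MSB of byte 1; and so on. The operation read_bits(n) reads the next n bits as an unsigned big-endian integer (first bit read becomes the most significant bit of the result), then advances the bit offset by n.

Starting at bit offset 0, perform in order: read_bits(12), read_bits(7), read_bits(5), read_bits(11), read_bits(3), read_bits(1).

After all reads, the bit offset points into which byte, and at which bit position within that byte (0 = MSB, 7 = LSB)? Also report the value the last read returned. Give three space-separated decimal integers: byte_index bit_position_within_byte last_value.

Answer: 4 7 1

Derivation:
Read 1: bits[0:12] width=12 -> value=1926 (bin 011110000110); offset now 12 = byte 1 bit 4; 28 bits remain
Read 2: bits[12:19] width=7 -> value=78 (bin 1001110); offset now 19 = byte 2 bit 3; 21 bits remain
Read 3: bits[19:24] width=5 -> value=10 (bin 01010); offset now 24 = byte 3 bit 0; 16 bits remain
Read 4: bits[24:35] width=11 -> value=1924 (bin 11110000100); offset now 35 = byte 4 bit 3; 5 bits remain
Read 5: bits[35:38] width=3 -> value=6 (bin 110); offset now 38 = byte 4 bit 6; 2 bits remain
Read 6: bits[38:39] width=1 -> value=1 (bin 1); offset now 39 = byte 4 bit 7; 1 bits remain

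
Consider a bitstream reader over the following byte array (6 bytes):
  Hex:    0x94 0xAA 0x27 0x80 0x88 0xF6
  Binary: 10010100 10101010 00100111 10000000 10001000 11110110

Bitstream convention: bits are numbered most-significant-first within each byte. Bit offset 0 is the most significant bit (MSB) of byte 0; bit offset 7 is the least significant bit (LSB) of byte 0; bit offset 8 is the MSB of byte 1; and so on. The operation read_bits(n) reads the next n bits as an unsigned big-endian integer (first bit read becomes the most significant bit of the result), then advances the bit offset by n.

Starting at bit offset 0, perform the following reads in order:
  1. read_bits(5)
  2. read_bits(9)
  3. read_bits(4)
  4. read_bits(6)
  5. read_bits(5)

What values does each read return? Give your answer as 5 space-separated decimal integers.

Answer: 18 298 8 39 16

Derivation:
Read 1: bits[0:5] width=5 -> value=18 (bin 10010); offset now 5 = byte 0 bit 5; 43 bits remain
Read 2: bits[5:14] width=9 -> value=298 (bin 100101010); offset now 14 = byte 1 bit 6; 34 bits remain
Read 3: bits[14:18] width=4 -> value=8 (bin 1000); offset now 18 = byte 2 bit 2; 30 bits remain
Read 4: bits[18:24] width=6 -> value=39 (bin 100111); offset now 24 = byte 3 bit 0; 24 bits remain
Read 5: bits[24:29] width=5 -> value=16 (bin 10000); offset now 29 = byte 3 bit 5; 19 bits remain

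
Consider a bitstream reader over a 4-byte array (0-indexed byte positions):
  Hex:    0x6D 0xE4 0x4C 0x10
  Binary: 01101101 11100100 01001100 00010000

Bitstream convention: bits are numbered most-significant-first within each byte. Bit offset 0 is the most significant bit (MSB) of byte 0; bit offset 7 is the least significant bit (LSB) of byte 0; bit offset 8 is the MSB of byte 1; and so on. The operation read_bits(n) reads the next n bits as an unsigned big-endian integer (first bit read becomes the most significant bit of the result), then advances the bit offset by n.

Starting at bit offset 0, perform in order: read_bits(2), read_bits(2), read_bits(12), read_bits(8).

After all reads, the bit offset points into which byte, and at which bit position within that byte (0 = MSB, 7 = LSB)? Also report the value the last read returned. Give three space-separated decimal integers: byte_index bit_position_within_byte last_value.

Answer: 3 0 76

Derivation:
Read 1: bits[0:2] width=2 -> value=1 (bin 01); offset now 2 = byte 0 bit 2; 30 bits remain
Read 2: bits[2:4] width=2 -> value=2 (bin 10); offset now 4 = byte 0 bit 4; 28 bits remain
Read 3: bits[4:16] width=12 -> value=3556 (bin 110111100100); offset now 16 = byte 2 bit 0; 16 bits remain
Read 4: bits[16:24] width=8 -> value=76 (bin 01001100); offset now 24 = byte 3 bit 0; 8 bits remain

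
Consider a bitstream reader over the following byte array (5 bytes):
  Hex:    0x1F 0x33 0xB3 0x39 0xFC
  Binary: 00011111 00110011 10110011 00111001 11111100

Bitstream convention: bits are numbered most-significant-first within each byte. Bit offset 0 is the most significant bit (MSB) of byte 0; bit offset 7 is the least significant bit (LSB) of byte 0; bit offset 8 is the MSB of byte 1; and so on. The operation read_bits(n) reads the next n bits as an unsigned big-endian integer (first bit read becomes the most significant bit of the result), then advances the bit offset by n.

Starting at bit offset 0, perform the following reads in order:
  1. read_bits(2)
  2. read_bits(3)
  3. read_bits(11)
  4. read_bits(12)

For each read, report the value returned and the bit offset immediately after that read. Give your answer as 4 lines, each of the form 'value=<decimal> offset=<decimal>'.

Read 1: bits[0:2] width=2 -> value=0 (bin 00); offset now 2 = byte 0 bit 2; 38 bits remain
Read 2: bits[2:5] width=3 -> value=3 (bin 011); offset now 5 = byte 0 bit 5; 35 bits remain
Read 3: bits[5:16] width=11 -> value=1843 (bin 11100110011); offset now 16 = byte 2 bit 0; 24 bits remain
Read 4: bits[16:28] width=12 -> value=2867 (bin 101100110011); offset now 28 = byte 3 bit 4; 12 bits remain

Answer: value=0 offset=2
value=3 offset=5
value=1843 offset=16
value=2867 offset=28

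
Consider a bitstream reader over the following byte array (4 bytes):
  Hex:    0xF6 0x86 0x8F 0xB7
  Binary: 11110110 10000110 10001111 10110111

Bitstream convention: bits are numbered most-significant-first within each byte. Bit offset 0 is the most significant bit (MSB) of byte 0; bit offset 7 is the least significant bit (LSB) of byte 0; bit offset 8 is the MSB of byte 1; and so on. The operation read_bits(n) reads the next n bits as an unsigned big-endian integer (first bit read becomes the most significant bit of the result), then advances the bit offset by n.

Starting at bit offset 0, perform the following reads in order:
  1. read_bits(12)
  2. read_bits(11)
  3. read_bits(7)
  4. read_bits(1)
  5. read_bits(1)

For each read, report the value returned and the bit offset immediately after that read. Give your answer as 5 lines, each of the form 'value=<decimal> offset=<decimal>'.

Answer: value=3944 offset=12
value=839 offset=23
value=109 offset=30
value=1 offset=31
value=1 offset=32

Derivation:
Read 1: bits[0:12] width=12 -> value=3944 (bin 111101101000); offset now 12 = byte 1 bit 4; 20 bits remain
Read 2: bits[12:23] width=11 -> value=839 (bin 01101000111); offset now 23 = byte 2 bit 7; 9 bits remain
Read 3: bits[23:30] width=7 -> value=109 (bin 1101101); offset now 30 = byte 3 bit 6; 2 bits remain
Read 4: bits[30:31] width=1 -> value=1 (bin 1); offset now 31 = byte 3 bit 7; 1 bits remain
Read 5: bits[31:32] width=1 -> value=1 (bin 1); offset now 32 = byte 4 bit 0; 0 bits remain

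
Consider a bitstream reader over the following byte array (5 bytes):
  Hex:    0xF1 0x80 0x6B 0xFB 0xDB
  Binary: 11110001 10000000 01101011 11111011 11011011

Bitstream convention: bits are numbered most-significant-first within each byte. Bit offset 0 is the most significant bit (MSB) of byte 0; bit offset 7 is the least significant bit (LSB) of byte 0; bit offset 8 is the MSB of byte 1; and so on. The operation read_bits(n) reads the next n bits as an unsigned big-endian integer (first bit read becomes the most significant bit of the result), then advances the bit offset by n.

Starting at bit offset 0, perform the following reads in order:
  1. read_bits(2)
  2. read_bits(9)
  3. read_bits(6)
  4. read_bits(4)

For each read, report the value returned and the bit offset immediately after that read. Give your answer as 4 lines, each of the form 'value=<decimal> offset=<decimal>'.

Read 1: bits[0:2] width=2 -> value=3 (bin 11); offset now 2 = byte 0 bit 2; 38 bits remain
Read 2: bits[2:11] width=9 -> value=396 (bin 110001100); offset now 11 = byte 1 bit 3; 29 bits remain
Read 3: bits[11:17] width=6 -> value=0 (bin 000000); offset now 17 = byte 2 bit 1; 23 bits remain
Read 4: bits[17:21] width=4 -> value=13 (bin 1101); offset now 21 = byte 2 bit 5; 19 bits remain

Answer: value=3 offset=2
value=396 offset=11
value=0 offset=17
value=13 offset=21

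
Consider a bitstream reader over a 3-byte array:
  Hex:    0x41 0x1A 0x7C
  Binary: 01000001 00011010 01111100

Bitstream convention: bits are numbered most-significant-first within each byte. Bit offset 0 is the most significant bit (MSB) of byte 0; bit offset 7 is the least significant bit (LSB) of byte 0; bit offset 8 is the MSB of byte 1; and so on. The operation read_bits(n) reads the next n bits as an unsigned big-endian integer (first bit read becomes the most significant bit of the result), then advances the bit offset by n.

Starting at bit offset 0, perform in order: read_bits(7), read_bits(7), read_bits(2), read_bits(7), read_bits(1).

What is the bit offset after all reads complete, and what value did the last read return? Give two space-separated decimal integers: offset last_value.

Answer: 24 0

Derivation:
Read 1: bits[0:7] width=7 -> value=32 (bin 0100000); offset now 7 = byte 0 bit 7; 17 bits remain
Read 2: bits[7:14] width=7 -> value=70 (bin 1000110); offset now 14 = byte 1 bit 6; 10 bits remain
Read 3: bits[14:16] width=2 -> value=2 (bin 10); offset now 16 = byte 2 bit 0; 8 bits remain
Read 4: bits[16:23] width=7 -> value=62 (bin 0111110); offset now 23 = byte 2 bit 7; 1 bits remain
Read 5: bits[23:24] width=1 -> value=0 (bin 0); offset now 24 = byte 3 bit 0; 0 bits remain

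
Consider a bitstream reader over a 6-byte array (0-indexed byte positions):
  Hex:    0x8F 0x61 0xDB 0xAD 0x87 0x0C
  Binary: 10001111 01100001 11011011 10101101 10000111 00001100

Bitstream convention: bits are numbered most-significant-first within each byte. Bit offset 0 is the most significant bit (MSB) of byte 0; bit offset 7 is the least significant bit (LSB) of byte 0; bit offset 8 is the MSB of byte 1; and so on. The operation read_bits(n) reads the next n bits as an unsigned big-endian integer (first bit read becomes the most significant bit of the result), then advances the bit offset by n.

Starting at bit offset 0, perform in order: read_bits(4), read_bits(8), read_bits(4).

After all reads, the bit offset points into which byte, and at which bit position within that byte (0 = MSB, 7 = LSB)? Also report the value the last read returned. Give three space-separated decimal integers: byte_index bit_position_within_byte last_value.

Answer: 2 0 1

Derivation:
Read 1: bits[0:4] width=4 -> value=8 (bin 1000); offset now 4 = byte 0 bit 4; 44 bits remain
Read 2: bits[4:12] width=8 -> value=246 (bin 11110110); offset now 12 = byte 1 bit 4; 36 bits remain
Read 3: bits[12:16] width=4 -> value=1 (bin 0001); offset now 16 = byte 2 bit 0; 32 bits remain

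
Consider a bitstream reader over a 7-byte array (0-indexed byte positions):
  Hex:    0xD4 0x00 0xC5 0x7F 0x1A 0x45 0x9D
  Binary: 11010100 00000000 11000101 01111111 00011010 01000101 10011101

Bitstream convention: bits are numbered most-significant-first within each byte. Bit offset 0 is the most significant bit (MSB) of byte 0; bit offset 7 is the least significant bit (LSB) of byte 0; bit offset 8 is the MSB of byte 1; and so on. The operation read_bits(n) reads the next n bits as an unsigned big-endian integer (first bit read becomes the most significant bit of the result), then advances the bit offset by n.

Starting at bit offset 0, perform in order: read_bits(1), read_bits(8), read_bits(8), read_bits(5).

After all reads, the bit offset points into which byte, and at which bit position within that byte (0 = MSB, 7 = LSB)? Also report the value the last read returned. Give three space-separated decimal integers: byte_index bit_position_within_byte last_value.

Read 1: bits[0:1] width=1 -> value=1 (bin 1); offset now 1 = byte 0 bit 1; 55 bits remain
Read 2: bits[1:9] width=8 -> value=168 (bin 10101000); offset now 9 = byte 1 bit 1; 47 bits remain
Read 3: bits[9:17] width=8 -> value=1 (bin 00000001); offset now 17 = byte 2 bit 1; 39 bits remain
Read 4: bits[17:22] width=5 -> value=17 (bin 10001); offset now 22 = byte 2 bit 6; 34 bits remain

Answer: 2 6 17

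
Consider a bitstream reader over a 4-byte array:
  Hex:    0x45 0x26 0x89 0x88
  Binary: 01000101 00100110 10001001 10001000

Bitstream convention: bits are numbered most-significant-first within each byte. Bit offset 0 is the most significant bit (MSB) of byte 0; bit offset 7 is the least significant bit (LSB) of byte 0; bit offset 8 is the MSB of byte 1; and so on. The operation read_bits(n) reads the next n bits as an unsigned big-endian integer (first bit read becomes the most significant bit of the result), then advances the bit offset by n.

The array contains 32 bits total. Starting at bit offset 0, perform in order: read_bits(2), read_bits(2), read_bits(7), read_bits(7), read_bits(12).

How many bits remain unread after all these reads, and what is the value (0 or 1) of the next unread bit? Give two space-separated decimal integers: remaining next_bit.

Read 1: bits[0:2] width=2 -> value=1 (bin 01); offset now 2 = byte 0 bit 2; 30 bits remain
Read 2: bits[2:4] width=2 -> value=0 (bin 00); offset now 4 = byte 0 bit 4; 28 bits remain
Read 3: bits[4:11] width=7 -> value=41 (bin 0101001); offset now 11 = byte 1 bit 3; 21 bits remain
Read 4: bits[11:18] width=7 -> value=26 (bin 0011010); offset now 18 = byte 2 bit 2; 14 bits remain
Read 5: bits[18:30] width=12 -> value=610 (bin 001001100010); offset now 30 = byte 3 bit 6; 2 bits remain

Answer: 2 0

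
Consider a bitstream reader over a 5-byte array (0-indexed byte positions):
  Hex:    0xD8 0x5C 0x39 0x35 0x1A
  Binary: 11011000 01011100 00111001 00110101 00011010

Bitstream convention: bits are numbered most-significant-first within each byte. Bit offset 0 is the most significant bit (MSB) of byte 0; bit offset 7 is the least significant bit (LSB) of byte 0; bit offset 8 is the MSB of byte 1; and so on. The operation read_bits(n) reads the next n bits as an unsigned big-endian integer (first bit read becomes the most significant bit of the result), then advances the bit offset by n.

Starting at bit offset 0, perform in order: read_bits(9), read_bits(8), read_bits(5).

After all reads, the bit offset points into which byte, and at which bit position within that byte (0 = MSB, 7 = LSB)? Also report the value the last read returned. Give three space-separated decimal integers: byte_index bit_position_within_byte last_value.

Answer: 2 6 14

Derivation:
Read 1: bits[0:9] width=9 -> value=432 (bin 110110000); offset now 9 = byte 1 bit 1; 31 bits remain
Read 2: bits[9:17] width=8 -> value=184 (bin 10111000); offset now 17 = byte 2 bit 1; 23 bits remain
Read 3: bits[17:22] width=5 -> value=14 (bin 01110); offset now 22 = byte 2 bit 6; 18 bits remain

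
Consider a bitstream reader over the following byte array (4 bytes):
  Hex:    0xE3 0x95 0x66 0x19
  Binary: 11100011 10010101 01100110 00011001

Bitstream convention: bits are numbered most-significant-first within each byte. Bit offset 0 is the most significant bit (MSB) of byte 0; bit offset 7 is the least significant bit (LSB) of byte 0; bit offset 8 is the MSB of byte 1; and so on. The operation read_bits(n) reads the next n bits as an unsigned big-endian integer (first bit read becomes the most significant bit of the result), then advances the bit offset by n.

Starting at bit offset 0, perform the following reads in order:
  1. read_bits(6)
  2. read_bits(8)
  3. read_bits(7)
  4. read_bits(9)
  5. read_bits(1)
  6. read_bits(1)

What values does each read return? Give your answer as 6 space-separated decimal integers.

Answer: 56 229 44 390 0 1

Derivation:
Read 1: bits[0:6] width=6 -> value=56 (bin 111000); offset now 6 = byte 0 bit 6; 26 bits remain
Read 2: bits[6:14] width=8 -> value=229 (bin 11100101); offset now 14 = byte 1 bit 6; 18 bits remain
Read 3: bits[14:21] width=7 -> value=44 (bin 0101100); offset now 21 = byte 2 bit 5; 11 bits remain
Read 4: bits[21:30] width=9 -> value=390 (bin 110000110); offset now 30 = byte 3 bit 6; 2 bits remain
Read 5: bits[30:31] width=1 -> value=0 (bin 0); offset now 31 = byte 3 bit 7; 1 bits remain
Read 6: bits[31:32] width=1 -> value=1 (bin 1); offset now 32 = byte 4 bit 0; 0 bits remain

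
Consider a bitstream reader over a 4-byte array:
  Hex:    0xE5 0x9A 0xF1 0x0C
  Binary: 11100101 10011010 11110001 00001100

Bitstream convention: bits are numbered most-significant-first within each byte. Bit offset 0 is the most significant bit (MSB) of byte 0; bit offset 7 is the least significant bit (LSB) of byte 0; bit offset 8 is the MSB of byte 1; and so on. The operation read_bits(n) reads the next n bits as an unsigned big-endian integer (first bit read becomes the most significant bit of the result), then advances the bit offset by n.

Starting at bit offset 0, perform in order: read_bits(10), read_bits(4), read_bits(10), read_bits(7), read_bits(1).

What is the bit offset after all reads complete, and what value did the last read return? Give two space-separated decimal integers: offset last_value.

Read 1: bits[0:10] width=10 -> value=918 (bin 1110010110); offset now 10 = byte 1 bit 2; 22 bits remain
Read 2: bits[10:14] width=4 -> value=6 (bin 0110); offset now 14 = byte 1 bit 6; 18 bits remain
Read 3: bits[14:24] width=10 -> value=753 (bin 1011110001); offset now 24 = byte 3 bit 0; 8 bits remain
Read 4: bits[24:31] width=7 -> value=6 (bin 0000110); offset now 31 = byte 3 bit 7; 1 bits remain
Read 5: bits[31:32] width=1 -> value=0 (bin 0); offset now 32 = byte 4 bit 0; 0 bits remain

Answer: 32 0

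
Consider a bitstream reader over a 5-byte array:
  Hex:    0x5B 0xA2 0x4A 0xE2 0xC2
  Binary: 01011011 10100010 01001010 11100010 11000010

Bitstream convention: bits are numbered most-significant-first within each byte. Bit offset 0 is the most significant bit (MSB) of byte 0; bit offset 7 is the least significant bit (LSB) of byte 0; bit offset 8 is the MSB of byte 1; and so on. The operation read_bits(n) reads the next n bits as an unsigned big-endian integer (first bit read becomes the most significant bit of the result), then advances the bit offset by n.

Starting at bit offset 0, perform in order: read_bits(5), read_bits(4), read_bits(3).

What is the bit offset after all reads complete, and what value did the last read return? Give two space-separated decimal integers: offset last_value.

Answer: 12 2

Derivation:
Read 1: bits[0:5] width=5 -> value=11 (bin 01011); offset now 5 = byte 0 bit 5; 35 bits remain
Read 2: bits[5:9] width=4 -> value=7 (bin 0111); offset now 9 = byte 1 bit 1; 31 bits remain
Read 3: bits[9:12] width=3 -> value=2 (bin 010); offset now 12 = byte 1 bit 4; 28 bits remain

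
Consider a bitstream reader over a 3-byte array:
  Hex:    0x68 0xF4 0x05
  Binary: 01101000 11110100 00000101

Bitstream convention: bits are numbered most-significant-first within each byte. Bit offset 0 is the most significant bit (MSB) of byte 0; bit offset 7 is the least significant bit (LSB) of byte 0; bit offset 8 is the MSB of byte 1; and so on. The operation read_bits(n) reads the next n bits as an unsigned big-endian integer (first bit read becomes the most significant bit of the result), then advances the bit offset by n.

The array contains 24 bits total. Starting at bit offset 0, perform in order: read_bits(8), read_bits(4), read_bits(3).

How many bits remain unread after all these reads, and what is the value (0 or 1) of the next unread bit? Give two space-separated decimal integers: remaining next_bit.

Read 1: bits[0:8] width=8 -> value=104 (bin 01101000); offset now 8 = byte 1 bit 0; 16 bits remain
Read 2: bits[8:12] width=4 -> value=15 (bin 1111); offset now 12 = byte 1 bit 4; 12 bits remain
Read 3: bits[12:15] width=3 -> value=2 (bin 010); offset now 15 = byte 1 bit 7; 9 bits remain

Answer: 9 0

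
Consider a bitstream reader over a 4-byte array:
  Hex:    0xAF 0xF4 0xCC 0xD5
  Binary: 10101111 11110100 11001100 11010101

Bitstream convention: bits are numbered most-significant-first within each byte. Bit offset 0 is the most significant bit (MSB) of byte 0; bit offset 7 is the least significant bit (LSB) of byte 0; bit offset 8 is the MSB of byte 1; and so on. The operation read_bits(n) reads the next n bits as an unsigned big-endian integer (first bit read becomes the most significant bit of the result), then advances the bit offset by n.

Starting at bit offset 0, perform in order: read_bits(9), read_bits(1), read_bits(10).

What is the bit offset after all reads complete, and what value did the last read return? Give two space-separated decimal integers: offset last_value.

Answer: 20 844

Derivation:
Read 1: bits[0:9] width=9 -> value=351 (bin 101011111); offset now 9 = byte 1 bit 1; 23 bits remain
Read 2: bits[9:10] width=1 -> value=1 (bin 1); offset now 10 = byte 1 bit 2; 22 bits remain
Read 3: bits[10:20] width=10 -> value=844 (bin 1101001100); offset now 20 = byte 2 bit 4; 12 bits remain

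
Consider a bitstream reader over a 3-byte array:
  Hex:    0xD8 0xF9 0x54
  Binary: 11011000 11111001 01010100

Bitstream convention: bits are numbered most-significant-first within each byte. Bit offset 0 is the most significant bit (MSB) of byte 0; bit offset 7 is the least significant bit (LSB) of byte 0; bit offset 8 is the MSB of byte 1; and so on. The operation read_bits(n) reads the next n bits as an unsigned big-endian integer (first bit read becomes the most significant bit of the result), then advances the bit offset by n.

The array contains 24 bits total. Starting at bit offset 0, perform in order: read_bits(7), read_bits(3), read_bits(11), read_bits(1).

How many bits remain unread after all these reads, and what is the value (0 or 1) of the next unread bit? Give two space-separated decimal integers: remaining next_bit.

Read 1: bits[0:7] width=7 -> value=108 (bin 1101100); offset now 7 = byte 0 bit 7; 17 bits remain
Read 2: bits[7:10] width=3 -> value=3 (bin 011); offset now 10 = byte 1 bit 2; 14 bits remain
Read 3: bits[10:21] width=11 -> value=1834 (bin 11100101010); offset now 21 = byte 2 bit 5; 3 bits remain
Read 4: bits[21:22] width=1 -> value=1 (bin 1); offset now 22 = byte 2 bit 6; 2 bits remain

Answer: 2 0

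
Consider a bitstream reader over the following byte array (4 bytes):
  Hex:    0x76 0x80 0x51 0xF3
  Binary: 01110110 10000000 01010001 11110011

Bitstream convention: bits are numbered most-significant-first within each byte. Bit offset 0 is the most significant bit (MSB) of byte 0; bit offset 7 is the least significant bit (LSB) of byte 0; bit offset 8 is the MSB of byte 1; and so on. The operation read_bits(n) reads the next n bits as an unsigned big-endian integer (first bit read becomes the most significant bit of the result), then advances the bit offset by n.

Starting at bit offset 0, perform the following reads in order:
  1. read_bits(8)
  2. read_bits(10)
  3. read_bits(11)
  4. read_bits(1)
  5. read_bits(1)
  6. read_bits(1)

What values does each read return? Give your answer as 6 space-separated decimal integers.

Answer: 118 513 574 0 1 1

Derivation:
Read 1: bits[0:8] width=8 -> value=118 (bin 01110110); offset now 8 = byte 1 bit 0; 24 bits remain
Read 2: bits[8:18] width=10 -> value=513 (bin 1000000001); offset now 18 = byte 2 bit 2; 14 bits remain
Read 3: bits[18:29] width=11 -> value=574 (bin 01000111110); offset now 29 = byte 3 bit 5; 3 bits remain
Read 4: bits[29:30] width=1 -> value=0 (bin 0); offset now 30 = byte 3 bit 6; 2 bits remain
Read 5: bits[30:31] width=1 -> value=1 (bin 1); offset now 31 = byte 3 bit 7; 1 bits remain
Read 6: bits[31:32] width=1 -> value=1 (bin 1); offset now 32 = byte 4 bit 0; 0 bits remain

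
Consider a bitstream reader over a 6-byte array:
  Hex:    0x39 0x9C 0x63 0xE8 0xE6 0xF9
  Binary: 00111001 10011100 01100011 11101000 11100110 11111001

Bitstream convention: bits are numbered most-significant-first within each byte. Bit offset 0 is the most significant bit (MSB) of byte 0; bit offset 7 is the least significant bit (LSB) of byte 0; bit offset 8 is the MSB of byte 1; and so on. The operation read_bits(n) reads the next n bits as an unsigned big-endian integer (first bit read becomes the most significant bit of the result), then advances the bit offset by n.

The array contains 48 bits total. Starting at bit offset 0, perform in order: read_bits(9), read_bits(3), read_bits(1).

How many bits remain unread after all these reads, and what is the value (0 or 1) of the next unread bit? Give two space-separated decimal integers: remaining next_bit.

Answer: 35 1

Derivation:
Read 1: bits[0:9] width=9 -> value=115 (bin 001110011); offset now 9 = byte 1 bit 1; 39 bits remain
Read 2: bits[9:12] width=3 -> value=1 (bin 001); offset now 12 = byte 1 bit 4; 36 bits remain
Read 3: bits[12:13] width=1 -> value=1 (bin 1); offset now 13 = byte 1 bit 5; 35 bits remain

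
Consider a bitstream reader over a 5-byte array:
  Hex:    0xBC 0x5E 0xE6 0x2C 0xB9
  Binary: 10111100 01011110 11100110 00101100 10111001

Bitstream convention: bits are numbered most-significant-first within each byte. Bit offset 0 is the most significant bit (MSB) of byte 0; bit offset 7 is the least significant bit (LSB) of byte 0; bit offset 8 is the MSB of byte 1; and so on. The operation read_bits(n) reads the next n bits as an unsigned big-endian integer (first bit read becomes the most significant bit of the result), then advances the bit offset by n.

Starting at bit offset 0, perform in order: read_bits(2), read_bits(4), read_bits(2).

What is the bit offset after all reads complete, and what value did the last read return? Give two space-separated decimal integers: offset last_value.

Answer: 8 0

Derivation:
Read 1: bits[0:2] width=2 -> value=2 (bin 10); offset now 2 = byte 0 bit 2; 38 bits remain
Read 2: bits[2:6] width=4 -> value=15 (bin 1111); offset now 6 = byte 0 bit 6; 34 bits remain
Read 3: bits[6:8] width=2 -> value=0 (bin 00); offset now 8 = byte 1 bit 0; 32 bits remain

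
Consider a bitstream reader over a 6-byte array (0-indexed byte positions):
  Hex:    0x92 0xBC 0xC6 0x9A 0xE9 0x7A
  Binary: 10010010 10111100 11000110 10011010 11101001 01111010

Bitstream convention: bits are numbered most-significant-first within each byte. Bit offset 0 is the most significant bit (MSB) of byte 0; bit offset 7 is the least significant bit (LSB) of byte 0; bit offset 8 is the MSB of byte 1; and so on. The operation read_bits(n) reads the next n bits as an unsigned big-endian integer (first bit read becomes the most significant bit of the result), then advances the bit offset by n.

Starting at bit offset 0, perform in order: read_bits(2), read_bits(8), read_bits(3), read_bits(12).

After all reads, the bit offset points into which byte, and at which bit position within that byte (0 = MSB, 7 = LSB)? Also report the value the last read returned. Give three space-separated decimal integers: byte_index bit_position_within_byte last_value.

Read 1: bits[0:2] width=2 -> value=2 (bin 10); offset now 2 = byte 0 bit 2; 46 bits remain
Read 2: bits[2:10] width=8 -> value=74 (bin 01001010); offset now 10 = byte 1 bit 2; 38 bits remain
Read 3: bits[10:13] width=3 -> value=7 (bin 111); offset now 13 = byte 1 bit 5; 35 bits remain
Read 4: bits[13:25] width=12 -> value=2445 (bin 100110001101); offset now 25 = byte 3 bit 1; 23 bits remain

Answer: 3 1 2445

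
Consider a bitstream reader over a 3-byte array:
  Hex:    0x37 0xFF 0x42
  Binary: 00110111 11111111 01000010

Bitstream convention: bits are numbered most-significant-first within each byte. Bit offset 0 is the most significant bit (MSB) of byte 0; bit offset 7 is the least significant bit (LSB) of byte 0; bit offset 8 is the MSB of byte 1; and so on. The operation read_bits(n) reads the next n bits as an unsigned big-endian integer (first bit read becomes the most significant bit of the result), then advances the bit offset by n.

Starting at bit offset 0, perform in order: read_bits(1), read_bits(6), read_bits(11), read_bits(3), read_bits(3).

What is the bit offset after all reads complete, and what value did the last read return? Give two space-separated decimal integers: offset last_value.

Answer: 24 2

Derivation:
Read 1: bits[0:1] width=1 -> value=0 (bin 0); offset now 1 = byte 0 bit 1; 23 bits remain
Read 2: bits[1:7] width=6 -> value=27 (bin 011011); offset now 7 = byte 0 bit 7; 17 bits remain
Read 3: bits[7:18] width=11 -> value=2045 (bin 11111111101); offset now 18 = byte 2 bit 2; 6 bits remain
Read 4: bits[18:21] width=3 -> value=0 (bin 000); offset now 21 = byte 2 bit 5; 3 bits remain
Read 5: bits[21:24] width=3 -> value=2 (bin 010); offset now 24 = byte 3 bit 0; 0 bits remain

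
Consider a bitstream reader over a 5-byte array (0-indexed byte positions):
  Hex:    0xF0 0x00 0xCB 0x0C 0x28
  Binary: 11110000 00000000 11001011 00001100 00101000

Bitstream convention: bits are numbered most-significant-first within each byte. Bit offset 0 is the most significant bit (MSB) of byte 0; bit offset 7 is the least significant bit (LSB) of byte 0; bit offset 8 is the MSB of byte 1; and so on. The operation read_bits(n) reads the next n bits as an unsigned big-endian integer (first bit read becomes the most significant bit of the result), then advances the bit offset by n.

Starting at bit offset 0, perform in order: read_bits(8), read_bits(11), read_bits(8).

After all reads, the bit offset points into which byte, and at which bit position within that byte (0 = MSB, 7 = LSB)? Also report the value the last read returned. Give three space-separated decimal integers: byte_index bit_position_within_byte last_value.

Answer: 3 3 88

Derivation:
Read 1: bits[0:8] width=8 -> value=240 (bin 11110000); offset now 8 = byte 1 bit 0; 32 bits remain
Read 2: bits[8:19] width=11 -> value=6 (bin 00000000110); offset now 19 = byte 2 bit 3; 21 bits remain
Read 3: bits[19:27] width=8 -> value=88 (bin 01011000); offset now 27 = byte 3 bit 3; 13 bits remain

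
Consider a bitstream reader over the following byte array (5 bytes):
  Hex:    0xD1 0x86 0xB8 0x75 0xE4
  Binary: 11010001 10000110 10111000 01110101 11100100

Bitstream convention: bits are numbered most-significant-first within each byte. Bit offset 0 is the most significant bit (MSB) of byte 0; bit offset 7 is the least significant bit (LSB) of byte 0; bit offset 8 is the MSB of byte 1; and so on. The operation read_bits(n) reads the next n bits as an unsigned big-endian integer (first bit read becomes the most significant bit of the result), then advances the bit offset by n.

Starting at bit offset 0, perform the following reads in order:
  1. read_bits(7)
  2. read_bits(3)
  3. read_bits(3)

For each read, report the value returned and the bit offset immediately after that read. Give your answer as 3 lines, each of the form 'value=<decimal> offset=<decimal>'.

Read 1: bits[0:7] width=7 -> value=104 (bin 1101000); offset now 7 = byte 0 bit 7; 33 bits remain
Read 2: bits[7:10] width=3 -> value=6 (bin 110); offset now 10 = byte 1 bit 2; 30 bits remain
Read 3: bits[10:13] width=3 -> value=0 (bin 000); offset now 13 = byte 1 bit 5; 27 bits remain

Answer: value=104 offset=7
value=6 offset=10
value=0 offset=13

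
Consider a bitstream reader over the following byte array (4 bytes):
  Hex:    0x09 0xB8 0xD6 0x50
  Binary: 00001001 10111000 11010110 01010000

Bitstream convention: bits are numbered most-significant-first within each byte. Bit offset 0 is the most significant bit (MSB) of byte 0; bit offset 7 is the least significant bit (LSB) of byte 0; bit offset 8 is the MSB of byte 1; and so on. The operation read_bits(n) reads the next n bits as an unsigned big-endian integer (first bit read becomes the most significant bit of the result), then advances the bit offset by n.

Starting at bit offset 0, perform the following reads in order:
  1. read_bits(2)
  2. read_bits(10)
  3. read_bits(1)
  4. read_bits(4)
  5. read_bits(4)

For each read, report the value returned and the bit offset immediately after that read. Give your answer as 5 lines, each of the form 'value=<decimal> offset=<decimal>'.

Answer: value=0 offset=2
value=155 offset=12
value=1 offset=13
value=1 offset=17
value=10 offset=21

Derivation:
Read 1: bits[0:2] width=2 -> value=0 (bin 00); offset now 2 = byte 0 bit 2; 30 bits remain
Read 2: bits[2:12] width=10 -> value=155 (bin 0010011011); offset now 12 = byte 1 bit 4; 20 bits remain
Read 3: bits[12:13] width=1 -> value=1 (bin 1); offset now 13 = byte 1 bit 5; 19 bits remain
Read 4: bits[13:17] width=4 -> value=1 (bin 0001); offset now 17 = byte 2 bit 1; 15 bits remain
Read 5: bits[17:21] width=4 -> value=10 (bin 1010); offset now 21 = byte 2 bit 5; 11 bits remain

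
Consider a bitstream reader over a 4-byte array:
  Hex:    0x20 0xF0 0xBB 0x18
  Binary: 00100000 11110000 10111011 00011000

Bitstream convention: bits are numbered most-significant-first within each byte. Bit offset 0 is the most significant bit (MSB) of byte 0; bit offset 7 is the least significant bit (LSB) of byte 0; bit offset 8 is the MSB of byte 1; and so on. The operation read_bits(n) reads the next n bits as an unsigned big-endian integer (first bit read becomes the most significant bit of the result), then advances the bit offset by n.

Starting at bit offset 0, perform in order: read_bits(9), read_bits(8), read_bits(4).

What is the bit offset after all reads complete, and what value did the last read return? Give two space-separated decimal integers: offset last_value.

Read 1: bits[0:9] width=9 -> value=65 (bin 001000001); offset now 9 = byte 1 bit 1; 23 bits remain
Read 2: bits[9:17] width=8 -> value=225 (bin 11100001); offset now 17 = byte 2 bit 1; 15 bits remain
Read 3: bits[17:21] width=4 -> value=7 (bin 0111); offset now 21 = byte 2 bit 5; 11 bits remain

Answer: 21 7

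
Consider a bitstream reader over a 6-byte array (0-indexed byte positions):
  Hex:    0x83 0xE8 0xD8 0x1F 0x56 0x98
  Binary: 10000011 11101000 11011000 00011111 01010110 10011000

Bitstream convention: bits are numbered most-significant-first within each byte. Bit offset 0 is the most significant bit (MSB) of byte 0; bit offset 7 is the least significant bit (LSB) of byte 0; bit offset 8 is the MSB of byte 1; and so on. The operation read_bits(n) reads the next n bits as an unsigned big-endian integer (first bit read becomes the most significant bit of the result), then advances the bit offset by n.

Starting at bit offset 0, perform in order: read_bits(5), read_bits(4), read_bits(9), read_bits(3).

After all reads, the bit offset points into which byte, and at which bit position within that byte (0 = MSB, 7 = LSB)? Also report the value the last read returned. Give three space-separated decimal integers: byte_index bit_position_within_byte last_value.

Read 1: bits[0:5] width=5 -> value=16 (bin 10000); offset now 5 = byte 0 bit 5; 43 bits remain
Read 2: bits[5:9] width=4 -> value=7 (bin 0111); offset now 9 = byte 1 bit 1; 39 bits remain
Read 3: bits[9:18] width=9 -> value=419 (bin 110100011); offset now 18 = byte 2 bit 2; 30 bits remain
Read 4: bits[18:21] width=3 -> value=3 (bin 011); offset now 21 = byte 2 bit 5; 27 bits remain

Answer: 2 5 3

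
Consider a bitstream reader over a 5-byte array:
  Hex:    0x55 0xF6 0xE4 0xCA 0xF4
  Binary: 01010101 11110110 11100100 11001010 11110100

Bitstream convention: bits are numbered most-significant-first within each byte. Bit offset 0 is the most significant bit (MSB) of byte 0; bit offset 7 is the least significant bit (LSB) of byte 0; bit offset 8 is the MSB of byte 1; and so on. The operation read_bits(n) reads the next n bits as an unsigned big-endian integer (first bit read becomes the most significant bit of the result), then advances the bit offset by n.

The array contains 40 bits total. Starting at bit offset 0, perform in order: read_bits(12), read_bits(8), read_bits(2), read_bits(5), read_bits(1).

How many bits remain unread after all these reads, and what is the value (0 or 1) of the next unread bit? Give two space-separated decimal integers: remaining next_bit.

Answer: 12 1

Derivation:
Read 1: bits[0:12] width=12 -> value=1375 (bin 010101011111); offset now 12 = byte 1 bit 4; 28 bits remain
Read 2: bits[12:20] width=8 -> value=110 (bin 01101110); offset now 20 = byte 2 bit 4; 20 bits remain
Read 3: bits[20:22] width=2 -> value=1 (bin 01); offset now 22 = byte 2 bit 6; 18 bits remain
Read 4: bits[22:27] width=5 -> value=6 (bin 00110); offset now 27 = byte 3 bit 3; 13 bits remain
Read 5: bits[27:28] width=1 -> value=0 (bin 0); offset now 28 = byte 3 bit 4; 12 bits remain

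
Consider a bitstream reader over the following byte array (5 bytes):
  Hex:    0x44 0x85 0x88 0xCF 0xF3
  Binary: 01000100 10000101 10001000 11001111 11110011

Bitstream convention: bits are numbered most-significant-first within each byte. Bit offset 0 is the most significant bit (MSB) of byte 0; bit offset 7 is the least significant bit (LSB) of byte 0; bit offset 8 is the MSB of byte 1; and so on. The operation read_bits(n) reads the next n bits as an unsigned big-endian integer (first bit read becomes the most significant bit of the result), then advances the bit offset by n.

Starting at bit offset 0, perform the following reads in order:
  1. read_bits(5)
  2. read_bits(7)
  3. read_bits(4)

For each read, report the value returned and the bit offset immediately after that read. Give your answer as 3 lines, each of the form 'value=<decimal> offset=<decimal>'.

Answer: value=8 offset=5
value=72 offset=12
value=5 offset=16

Derivation:
Read 1: bits[0:5] width=5 -> value=8 (bin 01000); offset now 5 = byte 0 bit 5; 35 bits remain
Read 2: bits[5:12] width=7 -> value=72 (bin 1001000); offset now 12 = byte 1 bit 4; 28 bits remain
Read 3: bits[12:16] width=4 -> value=5 (bin 0101); offset now 16 = byte 2 bit 0; 24 bits remain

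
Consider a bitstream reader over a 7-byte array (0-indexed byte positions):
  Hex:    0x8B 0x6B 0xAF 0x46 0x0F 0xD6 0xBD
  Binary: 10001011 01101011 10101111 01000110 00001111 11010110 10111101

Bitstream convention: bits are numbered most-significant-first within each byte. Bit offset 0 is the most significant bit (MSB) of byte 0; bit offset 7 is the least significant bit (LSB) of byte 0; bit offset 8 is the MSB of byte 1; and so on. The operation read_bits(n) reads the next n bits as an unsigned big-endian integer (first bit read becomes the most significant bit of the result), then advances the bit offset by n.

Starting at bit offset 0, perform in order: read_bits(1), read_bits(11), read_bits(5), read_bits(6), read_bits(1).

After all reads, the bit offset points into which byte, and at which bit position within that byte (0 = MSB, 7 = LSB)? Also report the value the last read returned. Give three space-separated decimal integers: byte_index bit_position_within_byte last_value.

Answer: 3 0 1

Derivation:
Read 1: bits[0:1] width=1 -> value=1 (bin 1); offset now 1 = byte 0 bit 1; 55 bits remain
Read 2: bits[1:12] width=11 -> value=182 (bin 00010110110); offset now 12 = byte 1 bit 4; 44 bits remain
Read 3: bits[12:17] width=5 -> value=23 (bin 10111); offset now 17 = byte 2 bit 1; 39 bits remain
Read 4: bits[17:23] width=6 -> value=23 (bin 010111); offset now 23 = byte 2 bit 7; 33 bits remain
Read 5: bits[23:24] width=1 -> value=1 (bin 1); offset now 24 = byte 3 bit 0; 32 bits remain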